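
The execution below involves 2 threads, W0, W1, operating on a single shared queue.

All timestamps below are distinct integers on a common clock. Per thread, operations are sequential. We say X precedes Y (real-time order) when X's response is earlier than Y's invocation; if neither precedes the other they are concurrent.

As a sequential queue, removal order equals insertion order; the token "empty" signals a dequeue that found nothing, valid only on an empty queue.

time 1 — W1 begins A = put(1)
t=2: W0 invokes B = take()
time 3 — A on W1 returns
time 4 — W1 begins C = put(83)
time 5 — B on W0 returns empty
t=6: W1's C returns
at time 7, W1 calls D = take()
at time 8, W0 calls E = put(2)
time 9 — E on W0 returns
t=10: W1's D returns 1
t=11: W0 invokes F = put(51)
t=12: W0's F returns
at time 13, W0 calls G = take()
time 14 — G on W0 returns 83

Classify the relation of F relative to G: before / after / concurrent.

before

F spans [11,12], G spans [13,14]
resp(F)=12 < inv(G)=13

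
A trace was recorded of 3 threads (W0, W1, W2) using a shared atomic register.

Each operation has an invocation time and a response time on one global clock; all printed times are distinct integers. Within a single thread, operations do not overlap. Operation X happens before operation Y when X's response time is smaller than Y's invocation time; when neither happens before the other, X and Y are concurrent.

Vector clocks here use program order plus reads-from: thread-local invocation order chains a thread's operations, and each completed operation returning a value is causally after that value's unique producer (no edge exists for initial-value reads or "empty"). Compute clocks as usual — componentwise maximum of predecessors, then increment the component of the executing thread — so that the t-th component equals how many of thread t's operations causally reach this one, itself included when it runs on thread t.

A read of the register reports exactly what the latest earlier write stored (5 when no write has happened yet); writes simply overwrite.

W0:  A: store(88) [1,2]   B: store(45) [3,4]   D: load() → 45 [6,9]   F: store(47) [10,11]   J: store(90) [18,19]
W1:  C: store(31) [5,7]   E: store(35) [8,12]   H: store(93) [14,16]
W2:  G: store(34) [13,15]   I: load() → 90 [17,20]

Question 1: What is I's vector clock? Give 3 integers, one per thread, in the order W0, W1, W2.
root op G, invoked 13: fresh clock plus W2's own tick → (0, 0, 1)
root op C, invoked 5: fresh clock plus W1's own tick → (0, 1, 0)
root op A, invoked 1: fresh clock plus W0's own tick → (1, 0, 0)
from VC(C)=(0, 1, 0), E (invoked 8) maxes components and bumps W1 → (0, 2, 0)
from VC(A)=(1, 0, 0), B (invoked 3) maxes components and bumps W0 → (2, 0, 0)
from VC(E)=(0, 2, 0), H (invoked 14) maxes components and bumps W1 → (0, 3, 0)
from VC(B)=(2, 0, 0), D (invoked 6) maxes components and bumps W0 → (3, 0, 0)
from VC(D)=(3, 0, 0), F (invoked 10) maxes components and bumps W0 → (4, 0, 0)
from VC(F)=(4, 0, 0), J (invoked 18) maxes components and bumps W0 → (5, 0, 0)
from VC(G)=(0, 0, 1), VC(J)=(5, 0, 0), I (invoked 17) maxes components and bumps W2 → (5, 0, 2)
target: VC(I) = (5, 0, 2)

(5, 0, 2)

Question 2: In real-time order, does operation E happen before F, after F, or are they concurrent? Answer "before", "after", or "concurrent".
E spans [8,12], F spans [10,11]
the intervals overlap in both directions

concurrent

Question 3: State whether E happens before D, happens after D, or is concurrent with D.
E spans [8,12], D spans [6,9]
the intervals overlap in both directions

concurrent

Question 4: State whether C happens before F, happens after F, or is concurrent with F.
C spans [5,7], F spans [10,11]
resp(C)=7 < inv(F)=10

before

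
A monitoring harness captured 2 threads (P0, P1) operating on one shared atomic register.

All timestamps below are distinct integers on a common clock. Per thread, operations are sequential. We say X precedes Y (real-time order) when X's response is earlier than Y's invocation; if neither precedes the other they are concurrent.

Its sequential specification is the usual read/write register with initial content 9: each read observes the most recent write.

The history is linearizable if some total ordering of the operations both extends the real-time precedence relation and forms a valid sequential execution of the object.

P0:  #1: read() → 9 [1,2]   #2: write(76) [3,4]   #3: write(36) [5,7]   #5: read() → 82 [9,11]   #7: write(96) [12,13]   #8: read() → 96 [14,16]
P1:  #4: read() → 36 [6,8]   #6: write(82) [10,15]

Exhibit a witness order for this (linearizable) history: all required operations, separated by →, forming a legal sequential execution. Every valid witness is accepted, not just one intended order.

#1 → #2 → #3 → #4 → #6 → #5 → #7 → #8

after step 1 (#1 read() → 9): value 9
after step 2 (#2 write(76)): value 76
after step 3 (#3 write(36)): value 36
after step 4 (#4 read() → 36): value 36
after step 5 (#6 write(82)): value 82
after step 6 (#5 read() → 82): value 82
after step 7 (#7 write(96)): value 96
after step 8 (#8 read() → 96): value 96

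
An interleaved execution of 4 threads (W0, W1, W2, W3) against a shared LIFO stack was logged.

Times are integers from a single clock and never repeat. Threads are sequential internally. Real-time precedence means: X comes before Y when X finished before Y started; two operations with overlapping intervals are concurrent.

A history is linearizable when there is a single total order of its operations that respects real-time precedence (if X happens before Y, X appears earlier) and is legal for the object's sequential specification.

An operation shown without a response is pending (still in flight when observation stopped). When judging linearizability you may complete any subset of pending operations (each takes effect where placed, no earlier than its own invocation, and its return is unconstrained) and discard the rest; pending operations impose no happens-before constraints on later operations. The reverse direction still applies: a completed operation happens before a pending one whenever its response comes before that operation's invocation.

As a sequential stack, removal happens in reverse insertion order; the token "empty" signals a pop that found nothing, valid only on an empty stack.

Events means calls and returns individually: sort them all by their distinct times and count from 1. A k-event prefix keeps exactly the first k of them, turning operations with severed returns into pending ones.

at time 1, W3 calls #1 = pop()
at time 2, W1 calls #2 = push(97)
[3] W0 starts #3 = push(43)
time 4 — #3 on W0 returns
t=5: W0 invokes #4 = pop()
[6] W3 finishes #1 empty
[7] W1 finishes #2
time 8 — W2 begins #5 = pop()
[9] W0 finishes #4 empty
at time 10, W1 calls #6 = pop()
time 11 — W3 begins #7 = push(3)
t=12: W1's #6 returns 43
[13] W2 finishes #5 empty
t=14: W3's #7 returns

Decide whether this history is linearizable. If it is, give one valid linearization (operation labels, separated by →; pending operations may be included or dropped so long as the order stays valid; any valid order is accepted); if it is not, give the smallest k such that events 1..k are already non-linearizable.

not linearizable — minimal violating prefix: 9 events

cut after 8 events: linearizable; cut after 9 events (#4 responds, time 9): not linearizable
real-time-consistent orders of the 4 completed operations: 12 — all fail the LIFO stack replay
every completion of the 1 pending operation (#5) was checked; none linearizes
take #1, #2, #3, #4 (pending dropped): step 4 already fails, because #4 pop() → empty cannot occur there
take #1, #3, #2, #4 (pending dropped): step 4 already fails, because #4 pop() → empty cannot occur there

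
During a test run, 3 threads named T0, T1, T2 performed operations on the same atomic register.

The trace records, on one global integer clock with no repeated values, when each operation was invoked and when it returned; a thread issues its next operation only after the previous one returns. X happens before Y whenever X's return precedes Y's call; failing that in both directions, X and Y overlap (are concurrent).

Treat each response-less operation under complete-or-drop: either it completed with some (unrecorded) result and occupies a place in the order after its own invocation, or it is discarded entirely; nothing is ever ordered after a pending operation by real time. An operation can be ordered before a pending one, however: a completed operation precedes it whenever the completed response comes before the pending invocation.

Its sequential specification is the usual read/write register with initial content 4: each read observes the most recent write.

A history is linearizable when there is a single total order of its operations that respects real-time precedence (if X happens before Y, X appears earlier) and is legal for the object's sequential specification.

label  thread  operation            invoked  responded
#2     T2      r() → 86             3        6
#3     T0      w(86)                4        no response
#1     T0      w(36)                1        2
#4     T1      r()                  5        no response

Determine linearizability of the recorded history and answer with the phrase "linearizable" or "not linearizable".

linearizable

a witness: #1, #3, #2
step 1: #1 w(36) — value 36
step 2: #3 w(86) (pending, included) — value 86
step 3: #2 r() → 86 — value 86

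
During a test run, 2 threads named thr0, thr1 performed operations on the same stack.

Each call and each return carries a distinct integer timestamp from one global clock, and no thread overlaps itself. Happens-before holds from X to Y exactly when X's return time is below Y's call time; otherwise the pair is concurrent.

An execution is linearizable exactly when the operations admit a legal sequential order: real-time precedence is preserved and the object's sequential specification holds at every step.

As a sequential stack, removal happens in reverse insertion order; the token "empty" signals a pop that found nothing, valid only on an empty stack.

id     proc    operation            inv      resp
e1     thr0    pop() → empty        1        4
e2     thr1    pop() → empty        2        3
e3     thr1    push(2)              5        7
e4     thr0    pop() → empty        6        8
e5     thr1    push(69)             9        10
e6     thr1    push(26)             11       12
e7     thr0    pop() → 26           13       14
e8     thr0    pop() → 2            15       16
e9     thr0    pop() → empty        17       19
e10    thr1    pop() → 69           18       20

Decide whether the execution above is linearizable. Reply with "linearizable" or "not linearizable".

through event 15 a valid linearization exists; event 16 (e8 responding at time 16) ends that
4 orders of the 8 completed stack ops respect real time; none is legal
one such order, e1, e2, e3, e4, e5, e6, e7, e8, breaks at step 4 where e4 pop() → empty is illegal
one such order, e1, e2, e4, e3, e5, e6, e7, e8, breaks at step 8 where e8 pop() → 2 is illegal

not linearizable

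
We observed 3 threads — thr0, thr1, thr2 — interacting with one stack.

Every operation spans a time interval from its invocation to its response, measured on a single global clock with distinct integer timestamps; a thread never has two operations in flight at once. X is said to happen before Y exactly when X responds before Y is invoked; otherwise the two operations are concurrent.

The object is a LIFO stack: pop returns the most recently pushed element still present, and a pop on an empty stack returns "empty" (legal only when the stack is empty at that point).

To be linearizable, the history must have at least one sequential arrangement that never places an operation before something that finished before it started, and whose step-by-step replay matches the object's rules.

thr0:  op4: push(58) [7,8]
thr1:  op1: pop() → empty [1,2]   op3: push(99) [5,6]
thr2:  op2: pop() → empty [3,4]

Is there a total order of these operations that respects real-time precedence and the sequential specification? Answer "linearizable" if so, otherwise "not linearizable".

witness order: op1, op2, op3, op4
step 1: op1 pop() → empty — stack <>
step 2: op2 pop() → empty — stack <>
step 3: op3 push(99) — stack <99>
step 4: op4 push(58) — stack <99,58>

linearizable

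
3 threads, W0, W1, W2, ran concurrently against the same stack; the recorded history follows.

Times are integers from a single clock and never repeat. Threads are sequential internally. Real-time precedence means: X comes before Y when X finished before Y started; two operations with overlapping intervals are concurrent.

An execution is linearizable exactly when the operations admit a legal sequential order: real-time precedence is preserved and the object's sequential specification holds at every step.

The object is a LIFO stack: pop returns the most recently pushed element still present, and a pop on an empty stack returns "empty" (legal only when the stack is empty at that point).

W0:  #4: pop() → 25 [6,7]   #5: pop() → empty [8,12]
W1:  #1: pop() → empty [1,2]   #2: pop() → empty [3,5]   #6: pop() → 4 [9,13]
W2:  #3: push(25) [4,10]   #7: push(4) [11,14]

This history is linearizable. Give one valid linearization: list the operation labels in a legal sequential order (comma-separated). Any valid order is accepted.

#1, #2, #3, #4, #5, #7, #6

step 1: #1 pop() → empty — stack <>
step 2: #2 pop() → empty — stack <>
step 3: #3 push(25) — stack <25>
step 4: #4 pop() → 25 — stack <>
step 5: #5 pop() → empty — stack <>
step 6: #7 push(4) — stack <4>
step 7: #6 pop() → 4 — stack <>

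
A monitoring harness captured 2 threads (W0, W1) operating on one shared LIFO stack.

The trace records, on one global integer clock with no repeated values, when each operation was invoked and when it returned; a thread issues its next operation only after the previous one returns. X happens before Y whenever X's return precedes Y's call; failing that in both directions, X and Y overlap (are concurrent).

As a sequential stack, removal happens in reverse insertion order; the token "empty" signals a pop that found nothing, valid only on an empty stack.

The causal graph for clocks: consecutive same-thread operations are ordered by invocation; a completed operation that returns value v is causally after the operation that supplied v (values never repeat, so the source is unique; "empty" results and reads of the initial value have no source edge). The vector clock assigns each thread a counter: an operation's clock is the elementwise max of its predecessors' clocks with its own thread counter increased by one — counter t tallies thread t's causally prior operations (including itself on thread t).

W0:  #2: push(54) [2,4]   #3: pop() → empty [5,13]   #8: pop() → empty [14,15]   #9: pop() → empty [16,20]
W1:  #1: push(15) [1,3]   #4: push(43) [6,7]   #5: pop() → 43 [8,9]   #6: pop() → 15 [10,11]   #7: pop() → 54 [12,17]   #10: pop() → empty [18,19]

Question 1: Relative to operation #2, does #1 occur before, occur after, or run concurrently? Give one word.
#1 spans [1,3], #2 spans [2,4]
the intervals overlap in both directions

concurrent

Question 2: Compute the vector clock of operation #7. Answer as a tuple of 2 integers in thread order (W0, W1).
invoked at 1, #1 has no predecessors; its own W1 bump gives (0, 1)
invoked at 2, #2 has no predecessors; its own W0 bump gives (1, 0)
from VC(#1)=(0, 1), #4 (invoked 6) maxes components and bumps W1 → (0, 2)
from VC(#2)=(1, 0), #3 (invoked 5) maxes components and bumps W0 → (2, 0)
from VC(#4)=(0, 2), #5 (invoked 8) maxes components and bumps W1 → (0, 3)
from VC(#3)=(2, 0), #8 (invoked 14) maxes components and bumps W0 → (3, 0)
from VC(#1)=(0, 1), VC(#5)=(0, 3), #6 (invoked 10) maxes components and bumps W1 → (0, 4)
from VC(#8)=(3, 0), #9 (invoked 16) maxes components and bumps W0 → (4, 0)
from VC(#2)=(1, 0), VC(#6)=(0, 4), #7 (invoked 12) maxes components and bumps W1 → (1, 5)
from VC(#7)=(1, 5), #10 (invoked 18) maxes components and bumps W1 → (1, 6)
target: VC(#7) = (1, 5)

(1, 5)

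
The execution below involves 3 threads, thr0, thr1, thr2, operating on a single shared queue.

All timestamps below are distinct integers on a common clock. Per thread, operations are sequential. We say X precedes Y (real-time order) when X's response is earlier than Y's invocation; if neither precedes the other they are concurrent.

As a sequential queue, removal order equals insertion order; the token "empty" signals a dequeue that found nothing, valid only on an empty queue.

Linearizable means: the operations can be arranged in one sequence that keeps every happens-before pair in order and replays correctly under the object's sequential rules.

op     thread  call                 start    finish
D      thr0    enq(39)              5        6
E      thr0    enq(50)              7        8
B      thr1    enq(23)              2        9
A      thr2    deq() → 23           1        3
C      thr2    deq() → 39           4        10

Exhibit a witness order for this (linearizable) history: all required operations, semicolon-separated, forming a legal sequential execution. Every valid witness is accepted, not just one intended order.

B; A; D; C; E

step 1: B enq(23) — queue <23>
step 2: A deq() → 23 — queue <>
step 3: D enq(39) — queue <39>
step 4: C deq() → 39 — queue <>
step 5: E enq(50) — queue <50>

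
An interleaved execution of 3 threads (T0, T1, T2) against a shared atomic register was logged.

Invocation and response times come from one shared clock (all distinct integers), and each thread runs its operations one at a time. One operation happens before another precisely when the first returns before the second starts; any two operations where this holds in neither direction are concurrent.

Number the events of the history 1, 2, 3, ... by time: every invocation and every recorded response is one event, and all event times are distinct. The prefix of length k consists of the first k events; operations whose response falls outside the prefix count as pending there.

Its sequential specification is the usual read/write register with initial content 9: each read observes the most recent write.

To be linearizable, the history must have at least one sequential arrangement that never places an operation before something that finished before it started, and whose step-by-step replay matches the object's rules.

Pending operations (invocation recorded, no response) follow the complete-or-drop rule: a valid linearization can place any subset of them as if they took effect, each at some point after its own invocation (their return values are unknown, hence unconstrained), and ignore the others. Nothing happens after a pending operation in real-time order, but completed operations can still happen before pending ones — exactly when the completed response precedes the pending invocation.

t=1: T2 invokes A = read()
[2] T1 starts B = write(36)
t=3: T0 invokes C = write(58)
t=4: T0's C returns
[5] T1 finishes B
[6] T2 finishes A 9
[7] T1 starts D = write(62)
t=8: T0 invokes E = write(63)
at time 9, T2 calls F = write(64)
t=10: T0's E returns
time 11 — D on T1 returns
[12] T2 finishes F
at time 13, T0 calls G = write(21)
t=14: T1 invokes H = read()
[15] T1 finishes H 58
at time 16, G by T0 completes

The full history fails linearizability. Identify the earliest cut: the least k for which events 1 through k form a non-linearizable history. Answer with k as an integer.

15

events 1..14 are linearizable, e.g. via A, B, C, D, E, F:
1. A read() → 9, leaving value 9
2. B write(36), leaving value 36
3. C write(58), leaving value 58
4. D write(62), leaving value 62
5. E write(63), leaving value 63
6. F write(64), leaving value 64
once event 15 joins (H's response, time 15), exhaustive search finds no witness
no completion choice of the 1 pending operation (G) rescues it — every subset was tried
one such order, A, B, C, D, E, F, H (pending dropped), breaks at step 7 where H read() → 58 is illegal
one such order, A, B, C, D, F, E, H (pending dropped), breaks at step 7 where H read() → 58 is illegal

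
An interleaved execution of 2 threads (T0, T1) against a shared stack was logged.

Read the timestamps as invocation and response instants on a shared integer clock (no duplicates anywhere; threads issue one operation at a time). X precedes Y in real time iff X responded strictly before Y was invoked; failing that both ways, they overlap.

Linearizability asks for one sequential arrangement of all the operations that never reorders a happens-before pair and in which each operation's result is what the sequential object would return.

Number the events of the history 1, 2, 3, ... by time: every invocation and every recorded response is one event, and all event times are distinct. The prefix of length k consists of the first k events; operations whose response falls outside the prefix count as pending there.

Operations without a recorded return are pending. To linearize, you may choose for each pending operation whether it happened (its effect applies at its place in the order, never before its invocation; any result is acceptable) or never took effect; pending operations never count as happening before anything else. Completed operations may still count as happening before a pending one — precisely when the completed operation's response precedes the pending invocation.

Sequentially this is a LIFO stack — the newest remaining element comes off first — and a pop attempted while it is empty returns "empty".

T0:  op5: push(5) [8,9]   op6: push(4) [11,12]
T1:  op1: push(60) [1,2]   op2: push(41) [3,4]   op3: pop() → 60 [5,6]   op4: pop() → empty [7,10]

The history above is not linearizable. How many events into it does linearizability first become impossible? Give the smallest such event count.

events 1..5 are linearizable; a witness order is op1, op2:
step 1: op1 push(60) — stack <60>
step 2: op2 push(41) — stack <60,41>
once event 6 joins (op3's response, time 6), exhaustive search finds no witness
e.g. op1, op2, op3: illegal at step 3, since op3 pop() → 60 cannot apply there

6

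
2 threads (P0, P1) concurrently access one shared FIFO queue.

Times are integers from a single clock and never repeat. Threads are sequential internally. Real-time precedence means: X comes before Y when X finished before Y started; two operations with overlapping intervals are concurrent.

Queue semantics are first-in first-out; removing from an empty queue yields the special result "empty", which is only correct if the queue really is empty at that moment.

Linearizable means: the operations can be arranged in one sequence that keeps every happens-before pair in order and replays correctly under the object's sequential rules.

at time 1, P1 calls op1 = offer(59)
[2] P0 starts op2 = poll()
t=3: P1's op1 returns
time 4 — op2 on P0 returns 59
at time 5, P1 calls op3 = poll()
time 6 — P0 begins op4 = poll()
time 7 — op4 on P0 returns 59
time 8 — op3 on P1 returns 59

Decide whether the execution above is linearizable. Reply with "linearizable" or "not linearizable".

not linearizable

cut after 6 events: linearizable; cut after 7 events (op4 responds, time 7): not linearizable
every one of the 2 real-time-consistent orders over 3 completed FIFO queue ops fails the sequential spec
completion choices over the 1 pending operation (op3) were checked; none helps
e.g. op1, op2, op4 (pending dropped): illegal at step 3, since op4 poll() → 59 cannot apply there
e.g. op2, op1, op4 (pending dropped): illegal at step 1, since op2 poll() → 59 cannot apply there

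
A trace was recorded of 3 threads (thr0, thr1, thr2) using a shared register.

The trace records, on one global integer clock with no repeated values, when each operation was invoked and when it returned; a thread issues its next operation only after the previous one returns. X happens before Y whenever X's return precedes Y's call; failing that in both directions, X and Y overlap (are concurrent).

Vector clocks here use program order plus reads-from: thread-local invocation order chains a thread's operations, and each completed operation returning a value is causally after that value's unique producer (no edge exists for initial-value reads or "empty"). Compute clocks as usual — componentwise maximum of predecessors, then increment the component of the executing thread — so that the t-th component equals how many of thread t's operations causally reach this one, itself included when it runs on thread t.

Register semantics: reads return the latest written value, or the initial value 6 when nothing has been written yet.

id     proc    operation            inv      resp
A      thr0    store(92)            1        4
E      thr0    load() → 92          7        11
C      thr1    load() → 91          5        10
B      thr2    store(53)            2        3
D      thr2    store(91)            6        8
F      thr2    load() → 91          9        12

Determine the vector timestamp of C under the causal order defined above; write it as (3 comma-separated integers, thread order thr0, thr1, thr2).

B, invoked 2, has no incoming edges; only thr2's bump applies → (0, 0, 1)
A, invoked 1, has no incoming edges; only thr0's bump applies → (1, 0, 0)
invoked at 6, D merges VC(B)=(0, 0, 1) and bumps thr2's slot → (0, 0, 2)
invoked at 7, E merges VC(A)=(1, 0, 0) and bumps thr0's slot → (2, 0, 0)
invoked at 9, F merges VC(D)=(0, 0, 2) and bumps thr2's slot → (0, 0, 3)
invoked at 5, C merges VC(D)=(0, 0, 2) and bumps thr1's slot → (0, 1, 2)
target: VC(C) = (0, 1, 2)

(0, 1, 2)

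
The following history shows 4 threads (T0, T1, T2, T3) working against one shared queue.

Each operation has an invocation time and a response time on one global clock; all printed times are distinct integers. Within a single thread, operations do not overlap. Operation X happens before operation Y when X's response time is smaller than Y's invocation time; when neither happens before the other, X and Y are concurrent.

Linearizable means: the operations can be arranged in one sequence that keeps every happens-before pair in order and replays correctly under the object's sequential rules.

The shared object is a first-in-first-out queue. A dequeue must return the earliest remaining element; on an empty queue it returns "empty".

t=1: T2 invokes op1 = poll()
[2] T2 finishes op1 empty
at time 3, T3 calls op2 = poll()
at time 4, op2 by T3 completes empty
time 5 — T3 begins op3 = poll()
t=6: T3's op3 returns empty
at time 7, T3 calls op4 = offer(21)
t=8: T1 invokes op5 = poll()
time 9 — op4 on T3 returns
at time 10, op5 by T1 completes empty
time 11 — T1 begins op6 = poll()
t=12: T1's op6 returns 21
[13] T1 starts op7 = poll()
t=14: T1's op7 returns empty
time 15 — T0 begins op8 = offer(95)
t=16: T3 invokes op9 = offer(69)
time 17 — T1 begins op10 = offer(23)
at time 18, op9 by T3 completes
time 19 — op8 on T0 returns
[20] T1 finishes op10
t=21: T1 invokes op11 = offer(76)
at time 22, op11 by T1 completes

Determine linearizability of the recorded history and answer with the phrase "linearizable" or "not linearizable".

linearizable

witness order: op1, op2, op3, op5, op4, op6, op7, op8, op9, op10, op11
1. op1 poll() → empty, leaving queue <>
2. op2 poll() → empty, leaving queue <>
3. op3 poll() → empty, leaving queue <>
4. op5 poll() → empty, leaving queue <>
5. op4 offer(21), leaving queue <21>
6. op6 poll() → 21, leaving queue <>
7. op7 poll() → empty, leaving queue <>
8. op8 offer(95), leaving queue <95>
9. op9 offer(69), leaving queue <95,69>
10. op10 offer(23), leaving queue <95,69,23>
11. op11 offer(76), leaving queue <95,69,23,76>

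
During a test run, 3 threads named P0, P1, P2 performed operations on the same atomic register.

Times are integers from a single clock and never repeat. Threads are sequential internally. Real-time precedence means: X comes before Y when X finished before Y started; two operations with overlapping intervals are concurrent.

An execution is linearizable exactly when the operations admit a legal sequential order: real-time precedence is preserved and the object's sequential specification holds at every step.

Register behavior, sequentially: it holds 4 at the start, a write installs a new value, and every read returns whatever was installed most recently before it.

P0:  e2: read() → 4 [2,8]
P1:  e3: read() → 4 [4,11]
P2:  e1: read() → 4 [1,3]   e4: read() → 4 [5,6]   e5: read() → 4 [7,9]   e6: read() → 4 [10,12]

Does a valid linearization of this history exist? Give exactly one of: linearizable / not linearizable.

witness order: e1, e2, e3, e4, e5, e6
after step 1 (e1 read() → 4): value 4
after step 2 (e2 read() → 4): value 4
after step 3 (e3 read() → 4): value 4
after step 4 (e4 read() → 4): value 4
after step 5 (e5 read() → 4): value 4
after step 6 (e6 read() → 4): value 4

linearizable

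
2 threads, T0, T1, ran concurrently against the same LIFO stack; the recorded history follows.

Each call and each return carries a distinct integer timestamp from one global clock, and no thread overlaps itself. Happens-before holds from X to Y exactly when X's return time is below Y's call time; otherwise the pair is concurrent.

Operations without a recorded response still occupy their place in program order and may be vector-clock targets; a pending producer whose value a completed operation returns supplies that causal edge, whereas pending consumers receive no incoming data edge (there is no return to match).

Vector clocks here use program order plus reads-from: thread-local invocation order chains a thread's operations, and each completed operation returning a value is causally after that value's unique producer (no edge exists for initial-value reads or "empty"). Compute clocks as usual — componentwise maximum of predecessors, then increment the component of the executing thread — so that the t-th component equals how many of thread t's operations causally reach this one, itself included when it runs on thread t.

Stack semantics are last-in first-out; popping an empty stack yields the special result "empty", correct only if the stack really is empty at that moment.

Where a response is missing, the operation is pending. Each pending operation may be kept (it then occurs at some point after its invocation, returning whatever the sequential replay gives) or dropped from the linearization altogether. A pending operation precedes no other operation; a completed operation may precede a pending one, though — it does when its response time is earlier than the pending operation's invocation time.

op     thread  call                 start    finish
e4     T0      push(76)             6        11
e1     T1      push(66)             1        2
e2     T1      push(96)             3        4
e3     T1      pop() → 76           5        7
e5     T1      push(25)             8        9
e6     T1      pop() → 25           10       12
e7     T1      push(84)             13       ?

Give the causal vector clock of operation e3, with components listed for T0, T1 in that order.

e1 (invocation 1): nothing precedes it; T1's component alone gives (0, 1)
e4 (invocation 6): nothing precedes it; T0's component alone gives (1, 0)
VC(e2, invoked at 3): max of VC(e1)=(0, 1), then +1 on thread T1 → (0, 2)
VC(e3, invoked at 5): max of VC(e2)=(0, 2), VC(e4)=(1, 0), then +1 on thread T1 → (1, 3)
VC(e5, invoked at 8): max of VC(e3)=(1, 3), then +1 on thread T1 → (1, 4)
VC(e6, invoked at 10): max of VC(e5)=(1, 4), then +1 on thread T1 → (1, 5)
VC(e7, invoked at 13): max of VC(e6)=(1, 5), then +1 on thread T1 → (1, 6)
target: VC(e3) = (1, 3)

(1, 3)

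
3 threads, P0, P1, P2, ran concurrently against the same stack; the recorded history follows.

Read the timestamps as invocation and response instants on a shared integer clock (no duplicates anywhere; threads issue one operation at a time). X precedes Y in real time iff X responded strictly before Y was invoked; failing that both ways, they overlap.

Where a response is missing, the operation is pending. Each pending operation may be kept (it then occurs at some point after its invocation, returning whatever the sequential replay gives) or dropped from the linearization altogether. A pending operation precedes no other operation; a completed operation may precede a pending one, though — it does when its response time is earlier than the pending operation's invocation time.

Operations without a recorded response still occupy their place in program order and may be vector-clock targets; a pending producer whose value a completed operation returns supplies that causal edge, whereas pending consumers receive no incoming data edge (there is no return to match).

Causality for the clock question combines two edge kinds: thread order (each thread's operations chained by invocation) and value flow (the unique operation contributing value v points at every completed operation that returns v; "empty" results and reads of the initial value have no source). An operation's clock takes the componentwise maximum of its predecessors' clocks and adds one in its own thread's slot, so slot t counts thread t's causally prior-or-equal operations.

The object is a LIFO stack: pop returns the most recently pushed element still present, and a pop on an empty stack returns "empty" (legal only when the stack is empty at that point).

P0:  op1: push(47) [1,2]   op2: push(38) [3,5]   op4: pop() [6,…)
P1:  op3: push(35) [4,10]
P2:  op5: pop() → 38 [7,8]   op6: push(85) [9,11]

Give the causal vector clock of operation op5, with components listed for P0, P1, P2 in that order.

(2, 0, 1)

no predecessors for op3 (invoked 4): P1 increments from zero → (0, 1, 0)
no predecessors for op1 (invoked 1): P0 increments from zero → (1, 0, 0)
VC(op2, invoked at 3): max of VC(op1)=(1, 0, 0), then +1 on thread P0 → (2, 0, 0)
VC(op5, invoked at 7): max of VC(op2)=(2, 0, 0), then +1 on thread P2 → (2, 0, 1)
VC(op4, invoked at 6): max of VC(op2)=(2, 0, 0), then +1 on thread P0 → (3, 0, 0)
VC(op6, invoked at 9): max of VC(op5)=(2, 0, 1), then +1 on thread P2 → (2, 0, 2)
target: VC(op5) = (2, 0, 1)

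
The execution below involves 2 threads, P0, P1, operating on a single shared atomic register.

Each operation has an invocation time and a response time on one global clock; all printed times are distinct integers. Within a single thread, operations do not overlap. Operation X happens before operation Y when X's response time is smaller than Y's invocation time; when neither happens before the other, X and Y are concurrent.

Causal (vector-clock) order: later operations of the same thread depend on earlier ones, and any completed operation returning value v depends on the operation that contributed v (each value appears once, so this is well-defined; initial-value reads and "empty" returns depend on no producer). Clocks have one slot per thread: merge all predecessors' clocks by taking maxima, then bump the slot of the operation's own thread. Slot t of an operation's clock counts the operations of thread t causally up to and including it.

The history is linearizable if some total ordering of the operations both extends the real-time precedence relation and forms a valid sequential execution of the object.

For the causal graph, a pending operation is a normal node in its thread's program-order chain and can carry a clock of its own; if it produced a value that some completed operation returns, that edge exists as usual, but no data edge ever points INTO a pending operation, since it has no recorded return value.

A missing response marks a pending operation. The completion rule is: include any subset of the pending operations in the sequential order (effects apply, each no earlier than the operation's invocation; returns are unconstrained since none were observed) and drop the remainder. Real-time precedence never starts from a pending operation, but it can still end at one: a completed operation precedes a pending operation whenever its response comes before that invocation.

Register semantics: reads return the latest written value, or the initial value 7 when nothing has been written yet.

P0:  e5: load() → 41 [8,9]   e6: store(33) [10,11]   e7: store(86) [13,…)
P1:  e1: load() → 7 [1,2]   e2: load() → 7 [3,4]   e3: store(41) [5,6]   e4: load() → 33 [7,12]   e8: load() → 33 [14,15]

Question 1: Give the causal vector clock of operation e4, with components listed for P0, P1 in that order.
Answer: (2, 4)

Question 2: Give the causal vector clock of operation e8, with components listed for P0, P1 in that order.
Answer: (2, 5)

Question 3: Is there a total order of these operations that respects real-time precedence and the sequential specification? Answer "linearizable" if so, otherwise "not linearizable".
linearizable

a witness: e1, e2, e3, e5, e6, e4, e8
after step 1 (e1 load() → 7): value 7
after step 2 (e2 load() → 7): value 7
after step 3 (e3 store(41)): value 41
after step 4 (e5 load() → 41): value 41
after step 5 (e6 store(33)): value 33
after step 6 (e4 load() → 33): value 33
after step 7 (e8 load() → 33): value 33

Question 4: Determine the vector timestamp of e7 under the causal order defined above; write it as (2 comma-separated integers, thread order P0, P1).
Answer: (3, 3)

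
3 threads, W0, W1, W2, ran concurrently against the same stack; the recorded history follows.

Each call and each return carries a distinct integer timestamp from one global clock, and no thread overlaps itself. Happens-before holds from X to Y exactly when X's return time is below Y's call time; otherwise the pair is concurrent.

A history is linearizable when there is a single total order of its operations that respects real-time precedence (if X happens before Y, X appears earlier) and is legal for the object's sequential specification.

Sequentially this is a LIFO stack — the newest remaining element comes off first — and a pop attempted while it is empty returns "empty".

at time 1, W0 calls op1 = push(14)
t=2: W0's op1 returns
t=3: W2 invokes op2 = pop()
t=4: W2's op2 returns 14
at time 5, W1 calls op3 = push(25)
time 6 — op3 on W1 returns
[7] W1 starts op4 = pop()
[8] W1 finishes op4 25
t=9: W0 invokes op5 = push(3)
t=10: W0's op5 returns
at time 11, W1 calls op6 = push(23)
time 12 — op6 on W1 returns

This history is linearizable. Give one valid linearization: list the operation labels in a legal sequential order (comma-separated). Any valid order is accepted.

op1, op2, op3, op4, op5, op6

after step 1 (op1 push(14)): stack <14>
after step 2 (op2 pop() → 14): stack <>
after step 3 (op3 push(25)): stack <25>
after step 4 (op4 pop() → 25): stack <>
after step 5 (op5 push(3)): stack <3>
after step 6 (op6 push(23)): stack <3,23>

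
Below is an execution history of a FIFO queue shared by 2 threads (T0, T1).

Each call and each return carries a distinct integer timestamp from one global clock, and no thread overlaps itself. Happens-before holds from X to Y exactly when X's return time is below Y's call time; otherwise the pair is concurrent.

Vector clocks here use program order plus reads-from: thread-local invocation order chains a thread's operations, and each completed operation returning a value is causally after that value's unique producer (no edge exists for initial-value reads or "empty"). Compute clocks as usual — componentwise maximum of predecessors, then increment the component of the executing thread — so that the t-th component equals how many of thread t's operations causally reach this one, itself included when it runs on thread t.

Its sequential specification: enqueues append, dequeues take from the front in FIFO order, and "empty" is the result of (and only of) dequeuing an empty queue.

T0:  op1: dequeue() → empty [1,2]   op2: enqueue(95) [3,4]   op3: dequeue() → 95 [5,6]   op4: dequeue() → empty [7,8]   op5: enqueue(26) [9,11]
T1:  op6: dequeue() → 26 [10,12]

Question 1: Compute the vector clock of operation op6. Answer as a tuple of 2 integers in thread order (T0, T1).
(5, 1)

VC(op1, invoked at 1): no causal predecessors; +1 on T0 → (1, 0)
op2, invoked 3, takes VC(op1)=(1, 0) under max, adds 1 for T0 → (2, 0)
op3, invoked 5, takes VC(op2)=(2, 0) under max, adds 1 for T0 → (3, 0)
op4, invoked 7, takes VC(op3)=(3, 0) under max, adds 1 for T0 → (4, 0)
op5, invoked 9, takes VC(op4)=(4, 0) under max, adds 1 for T0 → (5, 0)
op6, invoked 10, takes VC(op5)=(5, 0) under max, adds 1 for T1 → (5, 1)
target: VC(op6) = (5, 1)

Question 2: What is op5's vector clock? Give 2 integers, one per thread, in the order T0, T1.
(5, 0)

op1 (invocation 1): nothing precedes it; T0's component alone gives (1, 0)
VC(op2, invoked at 3): max of VC(op1)=(1, 0), then +1 on thread T0 → (2, 0)
VC(op3, invoked at 5): max of VC(op2)=(2, 0), then +1 on thread T0 → (3, 0)
VC(op4, invoked at 7): max of VC(op3)=(3, 0), then +1 on thread T0 → (4, 0)
VC(op5, invoked at 9): max of VC(op4)=(4, 0), then +1 on thread T0 → (5, 0)
VC(op6, invoked at 10): max of VC(op5)=(5, 0), then +1 on thread T1 → (5, 1)
target: VC(op5) = (5, 0)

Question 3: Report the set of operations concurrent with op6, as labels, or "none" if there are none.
op5

overlap test against op6 [10,12]: concurrent iff the interval meets 10..12
op1 [1,2]: before
op2 [3,4]: before
op3 [5,6]: before
op4 [7,8]: before
op5 [9,11]: concurrent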